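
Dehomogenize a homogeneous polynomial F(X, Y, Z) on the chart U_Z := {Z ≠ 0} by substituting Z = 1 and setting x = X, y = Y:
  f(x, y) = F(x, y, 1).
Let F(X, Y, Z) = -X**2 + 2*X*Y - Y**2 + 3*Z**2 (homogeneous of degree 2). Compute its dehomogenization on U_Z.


f(x, y) = -x**2 + 2*x*y - y**2 + 3

On U_Z we set Z = 1. Each monomial c·X^i·Y^j·Z^k in F becomes c·x^i·y^j·1^k = c·x^i·y^j.
Substituting Z = 1: F(X, Y, 1) = -x**2 + 2*x*y - y**2 + 3.
Note: deg(f) ≤ deg(F) = 2; strict inequality happens when F is divisible by Z (lost terms).


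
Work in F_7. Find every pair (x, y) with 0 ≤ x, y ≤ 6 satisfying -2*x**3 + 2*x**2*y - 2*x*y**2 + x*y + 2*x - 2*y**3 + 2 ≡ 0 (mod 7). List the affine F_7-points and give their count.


Affine F_7-points: {(0, 1), (0, 2), (0, 4), (2, 3), (3, 3), (5, 0), (5, 3), (5, 6)}; count = 8.

For each of the 49 pairs (x, y) ∈ F_7², evaluate f(x, y) mod 7. Record the zeros.
  x = 0: [0↦2, 1↦0, 2↦0, 3↦4, 4↦0, 5↦4, 6↦4]  zeros at y ∈ {1, 2, 4}
  x = 1: [0↦2, 1↦1, 2↦5, 3↦2, 4↦1, 5↦4, 6↦6]  zeros at y ∈ ∅
  x = 2: [0↦4, 1↦1, 2↦6, 3↦0, 4↦6, 5↦5, 6↦6]  zeros at y ∈ {3}
  x = 3: [0↦3, 1↦2, 2↦5, 3↦0, 4↦3, 5↦2, 6↦6]  zeros at y ∈ {3}
  x = 4: [0↦1, 1↦6, 2↦4, 3↦4, 4↦1, 5↦4, 6↦1]  zeros at y ∈ ∅
  x = 5: [0↦0, 1↦1, 2↦5, 3↦0, 4↦2, 5↦6, 6↦0]  zeros at y ∈ {0, 3, 6}
  x = 6: [0↦2, 1↦3, 2↦3, 3↦4, 4↦1, 5↦3, 6↦5]  zeros at y ∈ ∅
Collecting zeros: affine points = {(0, 1), (0, 2), (0, 4), (2, 3), (3, 3), (5, 0), (5, 3), (5, 6)}.
Total count |C(F_7)_aff| = 8.


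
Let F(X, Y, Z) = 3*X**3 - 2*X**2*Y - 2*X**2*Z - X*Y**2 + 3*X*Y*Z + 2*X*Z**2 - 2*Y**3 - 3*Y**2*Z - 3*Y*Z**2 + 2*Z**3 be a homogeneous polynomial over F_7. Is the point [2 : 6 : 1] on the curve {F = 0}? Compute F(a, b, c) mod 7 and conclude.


F(2,6,1) ≡ 3 (mod 7); P is NOT on the curve.

Evaluate F(2, 6, 1) term-by-term (mod 7).
  3*X**3 ↦ 3·8·1·1 = 24
  -2*X**2*Y ↦ -2·4·6·1 = -48
  -2*X**2*Z ↦ -2·4·1·1 = -8
  -X*Y**2 ↦ -1·2·36·1 = -72
  3*X*Y*Z ↦ 3·2·6·1 = 36
  2*X*Z**2 ↦ 2·2·1·1 = 4
  -2*Y**3 ↦ -2·1·216·1 = -432
  -3*Y**2*Z ↦ -3·1·36·1 = -108
  -3*Y*Z**2 ↦ -3·1·6·1 = -18
  2*Z**3 ↦ 2·1·1·1 = 2
Sum: F(2, 6, 1) = (24) + (-48) + (-8) + (-72) + (36) + (4) + (-432) + (-108) + (-18) + (2) = -620.
Reducing mod 7: -620 ≡ 3 (mod 7).
Since F(a, b, c) ≡ 3 ≠ 0 (mod 7), P does NOT lie on the curve.


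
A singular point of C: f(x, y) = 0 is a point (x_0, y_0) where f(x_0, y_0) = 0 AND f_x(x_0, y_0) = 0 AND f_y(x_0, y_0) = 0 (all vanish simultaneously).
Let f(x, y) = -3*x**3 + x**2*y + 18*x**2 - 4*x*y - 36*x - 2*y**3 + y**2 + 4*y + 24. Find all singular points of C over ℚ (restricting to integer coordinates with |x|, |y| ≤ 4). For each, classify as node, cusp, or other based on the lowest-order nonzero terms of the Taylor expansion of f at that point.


Singular points: {(2, 0)}; classification: cusp.

Compute partial derivatives:
  f_x = -9*x**2 + 2*x*y + 36*x - 4*y - 36.
  f_y = x**2 - 4*x - 6*y**2 + 2*y + 4.
Scan x_0 ∈ {−4, ..., 4}. For each x_0, f_y(x_0, y) is a polynomial in y; find its integer roots y ∈ {−4, ..., 4}, then test f_x and f at those candidates.
  x = -4: f_y(-4, y) = -6*y**2 + 2*y + 36; no integer root y with |y| ≤ 4.
  x = -3: f_y(-3, y) = -6*y**2 + 2*y + 25; no integer root y with |y| ≤ 4.
  x = -2: f_y(-2, y) = -6*y**2 + 2*y + 16; no integer root y with |y| ≤ 4.
  x = -1: f_y(-1, y) = -6*y**2 + 2*y + 9; no integer root y with |y| ≤ 4.
  x = 0: f_y(0, y) = -6*y**2 + 2*y + 4; vanishes at y ∈ {1}. (0, 1): f_x = -40 ≠ 0.
  x = 1: f_y(1, y) = -6*y**2 + 2*y + 1; no integer root y with |y| ≤ 4.
  x = 2: f_y(2, y) = -6*y**2 + 2*y; vanishes at y ∈ {0}. (2, 0): f_x = 0, f = 0 — SINGULAR.
  x = 3: f_y(3, y) = -6*y**2 + 2*y + 1; no integer root y with |y| ≤ 4.
  x = 4: f_y(4, y) = -6*y**2 + 2*y + 4; vanishes at y ∈ {1}. (4, 1): f_x = -32 ≠ 0.
Only singular point on the grid: (2, 0).
Classify: substitute x = 2 + u, y = 0 + v and expand: f = -3*u**3 + u**2*v - 2*v**3 + v**2.
No constant or linear terms (consistent with a singular point). Quadratic part: v**2. Cubic part: -3*u**3 + u**2*v - 2*v**3.
The quadratic part v**2 is a perfect square, so there is a single (double) tangent line v = 0, i.e. y = 0. Restricting the cubic part to that line (v = 0) leaves -3*u**3 ≠ 0, so f is not divisible by v and the branch is v² ≈ 3*u**3 to lowest order — this is a cusp.
Classification: cusp.


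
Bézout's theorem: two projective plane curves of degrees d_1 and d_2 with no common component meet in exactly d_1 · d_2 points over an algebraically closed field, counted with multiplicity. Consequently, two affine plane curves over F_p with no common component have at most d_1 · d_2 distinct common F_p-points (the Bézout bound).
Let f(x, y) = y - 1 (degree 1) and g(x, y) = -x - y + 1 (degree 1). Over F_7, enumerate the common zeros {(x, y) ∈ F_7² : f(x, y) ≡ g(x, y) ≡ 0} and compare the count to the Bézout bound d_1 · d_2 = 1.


Common zeros: {(0, 1)}; count = 1; Bézout bound = 1.

deg(f) = 1, deg(g) = 1, so Bézout bound = 1.
Scan x ∈ F_7. For each x, list the y ∈ F_7 with f(x, y) ≡ 0 and those with g(x, y) ≡ 0 (mod 7); the common zeros in that column are the intersection.
  x = 0: f ≡ 0 at y ∈ {1}; g ≡ 0 at y ∈ {1}; common: {1}.
  x = 1: f ≡ 0 at y ∈ {1}; g ≡ 0 at y ∈ {0}; common: ∅.
  x = 2: f ≡ 0 at y ∈ {1}; g ≡ 0 at y ∈ {6}; common: ∅.
  x = 3: f ≡ 0 at y ∈ {1}; g ≡ 0 at y ∈ {5}; common: ∅.
  x = 4: f ≡ 0 at y ∈ {1}; g ≡ 0 at y ∈ {4}; common: ∅.
  x = 5: f ≡ 0 at y ∈ {1}; g ≡ 0 at y ∈ {3}; common: ∅.
  x = 6: f ≡ 0 at y ∈ {1}; g ≡ 0 at y ∈ {2}; common: ∅.
Collecting: common zeros = {(0, 1)}, so the count is 1.
Comparison with the Bézout bound: 1 ≤ 1 = deg(f)·deg(g), as expected for curves with no common component (the bound is attained).


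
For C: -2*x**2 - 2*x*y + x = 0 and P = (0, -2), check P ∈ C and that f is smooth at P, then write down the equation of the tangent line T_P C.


Tangent line at P: 5*x = 0.

Step 1: f(0, -2) = 0, so P lies on C.
Step 2: partial derivatives
  f_x(x, y) = -4*x - 2*y + 1, f_y(x, y) = -2*x.
  f_x(P) = 5, f_y(P) = 0 (gradient nonzero, so P is smooth).
Step 3: tangent line at P: 5·(x − 0) + 0·(y − -2) = 0.
Expanding: 5*x = 0.


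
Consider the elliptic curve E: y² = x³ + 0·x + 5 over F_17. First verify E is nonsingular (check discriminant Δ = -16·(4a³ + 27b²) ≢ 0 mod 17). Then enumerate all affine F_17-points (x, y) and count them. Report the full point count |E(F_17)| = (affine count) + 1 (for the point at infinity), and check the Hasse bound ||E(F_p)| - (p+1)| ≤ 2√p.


Affine points = {(2, 8), (2, 9), (3, 7), (3, 10), (4, 1), (4, 16), (6, 0), (7, 5), (7, 12), (10, 6), (10, 11), (12, 4), (12, 13), (13, 3), (13, 14), (16, 2), (16, 15)}; affine count = 17; |E(F_17)| = 18.

Discriminant check: Δ ∝ 4a³ + 27b² = 4·0³ + 27·5² = 4·0 + 27·25 ≡ 12 (mod 17). Nonzero ⇒ E is nonsingular.
For each x ∈ F_17, compute rhs = x³ + 0·x + 5 mod 17, then count y ∈ F_17 with y² ≡ rhs.
  x = 0: rhs = 5, matching y values: none (0 points).
  x = 1: rhs = 6, matching y values: none (0 points).
  x = 2: rhs = 13, matching y values: 8, 9 (2 points).
  x = 3: rhs = 15, matching y values: 7, 10 (2 points).
  x = 4: rhs = 1, matching y values: 1, 16 (2 points).
  x = 5: rhs = 11, matching y values: none (0 points).
  x = 6: rhs = 0, matching y values: 0 (1 points).
  x = 7: rhs = 8, matching y values: 5, 12 (2 points).
  x = 8: rhs = 7, matching y values: none (0 points).
  x = 9: rhs = 3, matching y values: none (0 points).
  x = 10: rhs = 2, matching y values: 6, 11 (2 points).
  x = 11: rhs = 10, matching y values: none (0 points).
  x = 12: rhs = 16, matching y values: 4, 13 (2 points).
  x = 13: rhs = 9, matching y values: 3, 14 (2 points).
  x = 14: rhs = 12, matching y values: none (0 points).
  x = 15: rhs = 14, matching y values: none (0 points).
  x = 16: rhs = 4, matching y values: 2, 15 (2 points).
Total affine count: 17.
Full point count |E(F_17)| = 17 + 1 = 18.
Hasse bound: |18 − (17+1)| = |0| = 0 ≤ 2√17 ≈ 8.2462 ✓.


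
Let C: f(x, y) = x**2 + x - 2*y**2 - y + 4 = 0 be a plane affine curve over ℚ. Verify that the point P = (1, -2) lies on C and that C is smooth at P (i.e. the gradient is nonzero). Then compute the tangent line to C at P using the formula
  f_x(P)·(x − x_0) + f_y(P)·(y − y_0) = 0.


Tangent line at P: 3*x + 7*y + 11 = 0.

Step 1: f(1, -2) = 0, so P lies on C.
Step 2: partial derivatives
  f_x(x, y) = 2*x + 1, f_y(x, y) = -4*y - 1.
  f_x(P) = 3, f_y(P) = 7 (gradient nonzero, so P is smooth).
Step 3: tangent line at P: 3·(x − 1) + 7·(y − -2) = 0.
Expanding: 3*x + 7*y + 11 = 0.


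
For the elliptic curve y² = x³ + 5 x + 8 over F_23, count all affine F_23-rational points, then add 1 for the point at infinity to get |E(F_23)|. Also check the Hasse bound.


Affine points = {(0, 10), (0, 13), (2, 7), (2, 16), (3, 2), (3, 21), (4, 0), (6, 1), (6, 22), (7, 8), (7, 15), (8, 10), (8, 13), (9, 0), (10, 0), (12, 5), (12, 18), (13, 4), (13, 19), (14, 4), (14, 19), (15, 10), (15, 13), (19, 4), (19, 19), (20, 9), (20, 14), (21, 6), (21, 17), (22, 5), (22, 18)}; affine count = 31; |E(F_23)| = 32.

Discriminant check: Δ ∝ 4a³ + 27b² = 4·5³ + 27·8² = 4·125 + 27·64 ≡ 20 (mod 23). Nonzero ⇒ E is nonsingular.
For each x ∈ F_23, compute rhs = x³ + 5·x + 8 mod 23, then count y ∈ F_23 with y² ≡ rhs.
  x = 0: rhs = 8, matching y values: 10, 13 (2 points).
  x = 1: rhs = 14, matching y values: none (0 points).
  x = 2: rhs = 3, matching y values: 7, 16 (2 points).
  x = 3: rhs = 4, matching y values: 2, 21 (2 points).
  x = 4: rhs = 0, matching y values: 0 (1 points).
  x = 5: rhs = 20, matching y values: none (0 points).
  x = 6: rhs = 1, matching y values: 1, 22 (2 points).
  x = 7: rhs = 18, matching y values: 8, 15 (2 points).
  x = 8: rhs = 8, matching y values: 10, 13 (2 points).
  x = 9: rhs = 0, matching y values: 0 (1 points).
  x = 10: rhs = 0, matching y values: 0 (1 points).
  x = 11: rhs = 14, matching y values: none (0 points).
  x = 12: rhs = 2, matching y values: 5, 18 (2 points).
  x = 13: rhs = 16, matching y values: 4, 19 (2 points).
  x = 14: rhs = 16, matching y values: 4, 19 (2 points).
  x = 15: rhs = 8, matching y values: 10, 13 (2 points).
  x = 16: rhs = 21, matching y values: none (0 points).
  x = 17: rhs = 15, matching y values: none (0 points).
  x = 18: rhs = 19, matching y values: none (0 points).
  x = 19: rhs = 16, matching y values: 4, 19 (2 points).
  x = 20: rhs = 12, matching y values: 9, 14 (2 points).
  x = 21: rhs = 13, matching y values: 6, 17 (2 points).
  x = 22: rhs = 2, matching y values: 5, 18 (2 points).
Total affine count: 31.
Full point count |E(F_23)| = 31 + 1 = 32.
Hasse bound: |32 − (23+1)| = |8| = 8 ≤ 2√23 ≈ 9.5917 ✓.


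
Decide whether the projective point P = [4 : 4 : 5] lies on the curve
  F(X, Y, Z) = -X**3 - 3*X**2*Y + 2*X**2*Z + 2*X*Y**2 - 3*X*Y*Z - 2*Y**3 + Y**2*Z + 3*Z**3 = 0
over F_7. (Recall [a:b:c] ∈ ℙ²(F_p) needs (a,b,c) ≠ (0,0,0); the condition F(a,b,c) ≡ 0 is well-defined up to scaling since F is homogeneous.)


F(4,4,5) ≡ 0 (mod 7); P is on the curve.

Evaluate F(4, 4, 5) term-by-term (mod 7).
  -X**3 ↦ -1·64·1·1 = -64
  -3*X**2*Y ↦ -3·16·4·1 = -192
  2*X**2*Z ↦ 2·16·1·5 = 160
  2*X*Y**2 ↦ 2·4·16·1 = 128
  -3*X*Y*Z ↦ -3·4·4·5 = -240
  -2*Y**3 ↦ -2·1·64·1 = -128
  Y**2*Z ↦ 1·1·16·5 = 80
  3*Z**3 ↦ 3·1·1·125 = 375
Sum: F(4, 4, 5) = (-64) + (-192) + (160) + (128) + (-240) + (-128) + (80) + (375) = 119.
Reducing mod 7: 119 ≡ 0 (mod 7).
Since F(a, b, c) ≡ 0 (mod 7), P lies on the curve.


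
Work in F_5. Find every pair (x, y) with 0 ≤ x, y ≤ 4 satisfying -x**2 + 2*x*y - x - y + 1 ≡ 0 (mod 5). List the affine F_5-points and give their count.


Affine F_5-points: {(0, 1), (1, 1), (2, 0), (4, 2)}; count = 4.

For each of the 25 pairs (x, y) ∈ F_5², evaluate f(x, y) mod 5. Record the zeros.
  x = 0: [0↦1, 1↦0, 2↦4, 3↦3, 4↦2]  zeros at y ∈ {1}
  x = 1: [0↦4, 1↦0, 2↦1, 3↦2, 4↦3]  zeros at y ∈ {1}
  x = 2: [0↦0, 1↦3, 2↦1, 3↦4, 4↦2]  zeros at y ∈ {0}
  x = 3: [0↦4, 1↦4, 2↦4, 3↦4, 4↦4]  zeros at y ∈ ∅
  x = 4: [0↦1, 1↦3, 2↦0, 3↦2, 4↦4]  zeros at y ∈ {2}
Collecting zeros: affine points = {(0, 1), (1, 1), (2, 0), (4, 2)}.
Total count |C(F_5)_aff| = 4.


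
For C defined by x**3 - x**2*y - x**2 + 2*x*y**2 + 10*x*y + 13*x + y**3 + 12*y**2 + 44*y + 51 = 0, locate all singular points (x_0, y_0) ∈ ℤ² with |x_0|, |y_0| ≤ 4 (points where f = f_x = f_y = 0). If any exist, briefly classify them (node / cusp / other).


Singular points: {(-1, -3)}; classification: node.

Compute partial derivatives:
  f_x = 3*x**2 - 2*x*y - 2*x + 2*y**2 + 10*y + 13.
  f_y = -x**2 + 4*x*y + 10*x + 3*y**2 + 24*y + 44.
Scan x_0 ∈ {−4, ..., 4}. For each x_0, f_y(x_0, y) is a polynomial in y; find its integer roots y ∈ {−4, ..., 4}, then test f_x and f at those candidates.
  x = -4: f_y(-4, y) = 3*y**2 + 8*y - 12; no integer root y with |y| ≤ 4.
  x = -3: f_y(-3, y) = 3*y**2 + 12*y + 5; no integer root y with |y| ≤ 4.
  x = -2: f_y(-2, y) = 3*y**2 + 16*y + 20; vanishes at y ∈ {-2}. (-2, -2): f_x = 9 ≠ 0.
  x = -1: f_y(-1, y) = 3*y**2 + 20*y + 33; vanishes at y ∈ {-3}. (-1, -3): f_x = 0, f = 0 — SINGULAR.
  x = 0: f_y(0, y) = 3*y**2 + 24*y + 44; no integer root y with |y| ≤ 4.
  x = 1: f_y(1, y) = 3*y**2 + 28*y + 53; no integer root y with |y| ≤ 4.
  x = 2: f_y(2, y) = 3*y**2 + 32*y + 60; no integer root y with |y| ≤ 4.
  x = 3: f_y(3, y) = 3*y**2 + 36*y + 65; no integer root y with |y| ≤ 4.
  x = 4: f_y(4, y) = 3*y**2 + 40*y + 68; vanishes at y ∈ {-2}. (4, -2): f_x = 57 ≠ 0.
Only singular point on the grid: (-1, -3).
Classify: substitute x = -1 + u, y = -3 + v and expand: f = u**3 - u**2*v - u**2 + 2*u*v**2 + v**3 + v**2.
No constant or linear terms (consistent with a singular point). Quadratic part: -u**2 + v**2. Cubic part: u**3 - u**2*v + 2*u*v**2 + v**3.
The quadratic part v**2 - u**2 = (v − u)(v + u) splits into two distinct linear factors, so there are two distinct tangent lines y − -3 = ±(x − -1) — this is a node (ordinary double point).
Classification: node.


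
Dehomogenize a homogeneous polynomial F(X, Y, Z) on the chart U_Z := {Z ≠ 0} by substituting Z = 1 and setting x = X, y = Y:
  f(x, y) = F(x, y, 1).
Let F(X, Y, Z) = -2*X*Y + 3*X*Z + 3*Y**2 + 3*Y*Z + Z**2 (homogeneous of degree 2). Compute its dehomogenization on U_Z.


f(x, y) = -2*x*y + 3*x + 3*y**2 + 3*y + 1

On U_Z we set Z = 1. Each monomial c·X^i·Y^j·Z^k in F becomes c·x^i·y^j·1^k = c·x^i·y^j.
Substituting Z = 1: F(X, Y, 1) = -2*x*y + 3*x + 3*y**2 + 3*y + 1.
Note: deg(f) ≤ deg(F) = 2; strict inequality happens when F is divisible by Z (lost terms).


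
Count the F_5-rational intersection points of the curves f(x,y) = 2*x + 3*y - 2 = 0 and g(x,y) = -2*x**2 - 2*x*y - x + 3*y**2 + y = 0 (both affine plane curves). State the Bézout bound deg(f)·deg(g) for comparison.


Common zeros: {(2, 1), (4, 3)}; count = 2; Bézout bound = 2.

deg(f) = 1, deg(g) = 2, so Bézout bound = 2.
Scan x ∈ F_5. For each x, list the y ∈ F_5 with f(x, y) ≡ 0 and those with g(x, y) ≡ 0 (mod 5); the common zeros in that column are the intersection.
  x = 0: f ≡ 0 at y ∈ {4}; g ≡ 0 at y ∈ {0, 3}; common: ∅.
  x = 1: f ≡ 0 at y ∈ {0}; g ≡ 0 at y ∈ ∅; common: ∅.
  x = 2: f ≡ 0 at y ∈ {1}; g ≡ 0 at y ∈ {0, 1}; common: {1}.
  x = 3: f ≡ 0 at y ∈ {2}; g ≡ 0 at y ∈ ∅; common: ∅.
  x = 4: f ≡ 0 at y ∈ {3}; g ≡ 0 at y ∈ {1, 3}; common: {3}.
Collecting: common zeros = {(2, 1), (4, 3)}, so the count is 2.
Comparison with the Bézout bound: 2 ≤ 2 = deg(f)·deg(g), as expected for curves with no common component (the bound is attained).


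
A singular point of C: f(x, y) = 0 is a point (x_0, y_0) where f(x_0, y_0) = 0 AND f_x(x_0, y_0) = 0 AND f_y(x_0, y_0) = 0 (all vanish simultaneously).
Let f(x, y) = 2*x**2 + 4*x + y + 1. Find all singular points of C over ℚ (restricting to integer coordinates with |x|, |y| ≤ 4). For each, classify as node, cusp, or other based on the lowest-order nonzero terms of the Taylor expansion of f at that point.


No singular points in the scanned grid; C is smooth there.

Compute partial derivatives:
  f_x = 4*x + 4.
  f_y = 1.
f_y = 1 is a nonzero constant, so f_y never vanishes: no point (x, y) can satisfy f = f_x = f_y = 0. In particular no (x, y) ∈ {−4, ..., 4}² is singular; the curve is smooth.


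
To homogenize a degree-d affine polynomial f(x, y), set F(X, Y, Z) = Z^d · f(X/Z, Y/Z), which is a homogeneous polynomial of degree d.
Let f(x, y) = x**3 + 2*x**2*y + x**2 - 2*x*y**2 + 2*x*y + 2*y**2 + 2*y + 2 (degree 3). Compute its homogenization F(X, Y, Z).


F(X, Y, Z) = X**3 + 2*X**2*Y + X**2*Z - 2*X*Y**2 + 2*X*Y*Z + 2*Y**2*Z + 2*Y*Z**2 + 2*Z**3

deg(f) = 3.
Substitute x = X/Z, y = Y/Z into f, then multiply by Z^3.
  monomial 1·x^3·y^0 ↦ 1·X^3·Y^0·Z^0.
  monomial 2·x^2·y^1 ↦ 2·X^2·Y^1·Z^0.
  monomial 1·x^2·y^0 ↦ 1·X^2·Y^0·Z^1.
  monomial -2·x^1·y^2 ↦ -2·X^1·Y^2·Z^0.
  monomial 2·x^1·y^1 ↦ 2·X^1·Y^1·Z^1.
  monomial 2·x^0·y^2 ↦ 2·X^0·Y^2·Z^1.
  monomial 2·x^0·y^1 ↦ 2·X^0·Y^1·Z^2.
  monomial 2·x^0·y^0 ↦ 2·X^0·Y^0·Z^3.
Collecting: F(X, Y, Z) = X**3 + 2*X**2*Y + X**2*Z - 2*X*Y**2 + 2*X*Y*Z + 2*Y**2*Z + 2*Y*Z**2 + 2*Z**3.


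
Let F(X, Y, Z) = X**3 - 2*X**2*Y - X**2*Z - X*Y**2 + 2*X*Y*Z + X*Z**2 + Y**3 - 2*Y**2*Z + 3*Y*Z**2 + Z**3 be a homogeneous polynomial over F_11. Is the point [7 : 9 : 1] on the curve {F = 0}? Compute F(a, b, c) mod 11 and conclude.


F(7,9,1) ≡ 2 (mod 11); P is NOT on the curve.

Evaluate F(7, 9, 1) term-by-term (mod 11).
  X**3 ↦ 1·343·1·1 = 343
  -2*X**2*Y ↦ -2·49·9·1 = -882
  -X**2*Z ↦ -1·49·1·1 = -49
  -X*Y**2 ↦ -1·7·81·1 = -567
  2*X*Y*Z ↦ 2·7·9·1 = 126
  X*Z**2 ↦ 1·7·1·1 = 7
  Y**3 ↦ 1·1·729·1 = 729
  -2*Y**2*Z ↦ -2·1·81·1 = -162
  3*Y*Z**2 ↦ 3·1·9·1 = 27
  Z**3 ↦ 1·1·1·1 = 1
Sum: F(7, 9, 1) = (343) + (-882) + (-49) + (-567) + (126) + (7) + (729) + (-162) + (27) + (1) = -427.
Reducing mod 11: -427 ≡ 2 (mod 11).
Since F(a, b, c) ≡ 2 ≠ 0 (mod 11), P does NOT lie on the curve.


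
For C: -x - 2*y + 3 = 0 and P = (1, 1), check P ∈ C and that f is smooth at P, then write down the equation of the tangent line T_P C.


Tangent line at P: -x - 2*y + 3 = 0.

Step 1: f(1, 1) = 0, so P lies on C.
Step 2: partial derivatives
  f_x(x, y) = -1, f_y(x, y) = -2.
  f_x(P) = -1, f_y(P) = -2 (gradient nonzero, so P is smooth).
Step 3: tangent line at P: -1·(x − 1) + -2·(y − 1) = 0.
Expanding: -x - 2*y + 3 = 0.


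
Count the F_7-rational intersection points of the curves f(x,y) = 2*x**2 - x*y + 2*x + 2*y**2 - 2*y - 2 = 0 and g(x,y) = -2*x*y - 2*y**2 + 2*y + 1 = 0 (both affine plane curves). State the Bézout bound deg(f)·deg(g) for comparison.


Common zeros: ∅; count = 0; Bézout bound = 4.

deg(f) = 2, deg(g) = 2, so Bézout bound = 4.
Scan x ∈ F_7. For each x, list the y ∈ F_7 with f(x, y) ≡ 0 and those with g(x, y) ≡ 0 (mod 7); the common zeros in that column are the intersection.
  x = 0: f ≡ 0 at y ∈ ∅; g ≡ 0 at y ∈ ∅; common: ∅.
  x = 1: f ≡ 0 at y ∈ {6}; g ≡ 0 at y ∈ {2, 5}; common: ∅.
  x = 2: f ≡ 0 at y ∈ ∅; g ≡ 0 at y ∈ ∅; common: ∅.
  x = 3: f ≡ 0 at y ∈ ∅; g ≡ 0 at y ∈ ∅; common: ∅.
  x = 4: f ≡ 0 at y ∈ ∅; g ≡ 0 at y ∈ {1, 3}; common: ∅.
  x = 5: f ≡ 0 at y ∈ ∅; g ≡ 0 at y ∈ {4, 6}; common: ∅.
  x = 6: f ≡ 0 at y ∈ ∅; g ≡ 0 at y ∈ ∅; common: ∅.
Collecting: common zeros = ∅, so the count is 0.
Comparison with the Bézout bound: 0 ≤ 4 = deg(f)·deg(g), as expected for curves with no common component (the affine F_7-count falls short of the bound because intersections may lie at infinity, over extension fields, or carry multiplicity).


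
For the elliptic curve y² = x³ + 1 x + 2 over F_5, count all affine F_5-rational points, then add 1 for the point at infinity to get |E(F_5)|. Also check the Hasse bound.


Affine points = {(1, 2), (1, 3), (4, 0)}; affine count = 3; |E(F_5)| = 4.

Discriminant check: Δ ∝ 4a³ + 27b² = 4·1³ + 27·2² = 4·1 + 27·4 ≡ 2 (mod 5). Nonzero ⇒ E is nonsingular.
For each x ∈ F_5, compute rhs = x³ + 1·x + 2 mod 5, then count y ∈ F_5 with y² ≡ rhs.
  x = 0: rhs = 2, matching y values: none (0 points).
  x = 1: rhs = 4, matching y values: 2, 3 (2 points).
  x = 2: rhs = 2, matching y values: none (0 points).
  x = 3: rhs = 2, matching y values: none (0 points).
  x = 4: rhs = 0, matching y values: 0 (1 points).
Total affine count: 3.
Full point count |E(F_5)| = 3 + 1 = 4.
Hasse bound: |4 − (5+1)| = |-2| = 2 ≤ 2√5 ≈ 4.4721 ✓.


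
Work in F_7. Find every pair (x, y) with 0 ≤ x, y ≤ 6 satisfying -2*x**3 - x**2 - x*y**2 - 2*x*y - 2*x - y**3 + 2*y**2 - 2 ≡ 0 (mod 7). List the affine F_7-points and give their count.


Affine F_7-points: {(0, 5), (1, 0), (1, 4), (2, 2), (2, 6), (3, 4), (4, 0), (4, 6), (5, 0), (5, 1), (5, 3), (6, 3), (6, 4)}; count = 13.

For each of the 49 pairs (x, y) ∈ F_7², evaluate f(x, y) mod 7. Record the zeros.
  x = 0: [0↦5, 1↦6, 2↦5, 3↦3, 4↦1, 5↦0, 6↦1]  zeros at y ∈ {5}
  x = 1: [0↦0, 1↦5, 2↦6, 3↦4, 4↦0, 5↦2, 6↦4]  zeros at y ∈ {0, 4}
  x = 2: [0↦2, 1↦4, 2↦0, 3↦5, 4↦6, 5↦4, 6↦0]  zeros at y ∈ {2, 6}
  x = 3: [0↦6, 1↦5, 2↦3, 3↦1, 4↦0, 5↦1, 6↦5]  zeros at y ∈ {4}
  x = 4: [0↦0, 1↦3, 2↦3, 3↦1, 4↦5, 5↦2, 6↦0]  zeros at y ∈ {0, 6}
  x = 5: [0↦0, 1↦0, 2↦2, 3↦0, 4↦2, 5↦2, 6↦1]  zeros at y ∈ {0, 1, 3}
  x = 6: [0↦1, 1↦5, 2↦2, 3↦0, 4↦0, 5↦3, 6↦3]  zeros at y ∈ {3, 4}
Collecting zeros: affine points = {(0, 5), (1, 0), (1, 4), (2, 2), (2, 6), (3, 4), (4, 0), (4, 6), (5, 0), (5, 1), (5, 3), (6, 3), (6, 4)}.
Total count |C(F_7)_aff| = 13.


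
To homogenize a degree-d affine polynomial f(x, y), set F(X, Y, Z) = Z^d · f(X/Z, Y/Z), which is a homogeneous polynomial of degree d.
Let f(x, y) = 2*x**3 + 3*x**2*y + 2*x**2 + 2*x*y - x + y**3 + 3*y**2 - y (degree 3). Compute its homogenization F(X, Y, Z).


F(X, Y, Z) = 2*X**3 + 3*X**2*Y + 2*X**2*Z + 2*X*Y*Z - X*Z**2 + Y**3 + 3*Y**2*Z - Y*Z**2

deg(f) = 3.
Substitute x = X/Z, y = Y/Z into f, then multiply by Z^3.
  monomial 2·x^3·y^0 ↦ 2·X^3·Y^0·Z^0.
  monomial 3·x^2·y^1 ↦ 3·X^2·Y^1·Z^0.
  monomial 2·x^2·y^0 ↦ 2·X^2·Y^0·Z^1.
  monomial 2·x^1·y^1 ↦ 2·X^1·Y^1·Z^1.
  monomial -1·x^1·y^0 ↦ -1·X^1·Y^0·Z^2.
  monomial 1·x^0·y^3 ↦ 1·X^0·Y^3·Z^0.
  monomial 3·x^0·y^2 ↦ 3·X^0·Y^2·Z^1.
  monomial -1·x^0·y^1 ↦ -1·X^0·Y^1·Z^2.
Collecting: F(X, Y, Z) = 2*X**3 + 3*X**2*Y + 2*X**2*Z + 2*X*Y*Z - X*Z**2 + Y**3 + 3*Y**2*Z - Y*Z**2.


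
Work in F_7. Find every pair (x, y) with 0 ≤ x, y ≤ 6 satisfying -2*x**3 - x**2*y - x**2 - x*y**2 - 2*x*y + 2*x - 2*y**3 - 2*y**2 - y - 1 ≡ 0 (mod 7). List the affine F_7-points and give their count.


Affine F_7-points: {(0, 6), (2, 4), (3, 2), (5, 0)}; count = 4.

For each of the 49 pairs (x, y) ∈ F_7², evaluate f(x, y) mod 7. Record the zeros.
  x = 0: [0↦6, 1↦1, 2↦1, 3↦1, 4↦3, 5↦2, 6↦0]  zeros at y ∈ {6}
  x = 1: [0↦5, 1↦3, 2↦4, 3↦3, 4↦2, 5↦3, 6↦1]  zeros at y ∈ ∅
  x = 2: [0↦4, 1↦3, 2↦3, 3↦6, 4↦0, 5↦1, 6↦4]  zeros at y ∈ {4}
  x = 3: [0↦5, 1↦3, 2↦0, 3↦5, 4↦6, 5↦5, 6↦4]  zeros at y ∈ {2}
  x = 4: [0↦3, 1↦5, 2↦4, 3↦2, 4↦1, 5↦3, 6↦3]  zeros at y ∈ ∅
  x = 5: [0↦0, 1↦4, 2↦3, 3↦6, 4↦1, 5↦4, 6↦3]  zeros at y ∈ {0}
  x = 6: [0↦5, 1↦2, 2↦6, 3↦5, 4↦1, 5↦3, 6↦6]  zeros at y ∈ ∅
Collecting zeros: affine points = {(0, 6), (2, 4), (3, 2), (5, 0)}.
Total count |C(F_7)_aff| = 4.


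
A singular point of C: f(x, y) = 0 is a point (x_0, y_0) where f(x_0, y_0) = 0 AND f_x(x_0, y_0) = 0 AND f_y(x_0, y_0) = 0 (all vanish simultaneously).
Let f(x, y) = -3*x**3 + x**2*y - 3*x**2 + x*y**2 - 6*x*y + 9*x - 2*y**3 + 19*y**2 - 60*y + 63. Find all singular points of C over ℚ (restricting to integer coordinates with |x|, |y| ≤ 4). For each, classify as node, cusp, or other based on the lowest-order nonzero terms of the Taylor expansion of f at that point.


Singular points: {(0, 3)}; classification: cusp.

Compute partial derivatives:
  f_x = -9*x**2 + 2*x*y - 6*x + y**2 - 6*y + 9.
  f_y = x**2 + 2*x*y - 6*x - 6*y**2 + 38*y - 60.
Scan x_0 ∈ {−4, ..., 4}. For each x_0, f_y(x_0, y) is a polynomial in y; find its integer roots y ∈ {−4, ..., 4}, then test f_x and f at those candidates.
  x = -4: f_y(-4, y) = -6*y**2 + 30*y - 20; no integer root y with |y| ≤ 4.
  x = -3: f_y(-3, y) = -6*y**2 + 32*y - 33; no integer root y with |y| ≤ 4.
  x = -2: f_y(-2, y) = -6*y**2 + 34*y - 44; vanishes at y ∈ {2}. (-2, 2): f_x = -31 ≠ 0.
  x = -1: f_y(-1, y) = -6*y**2 + 36*y - 53; no integer root y with |y| ≤ 4.
  x = 0: f_y(0, y) = -6*y**2 + 38*y - 60; vanishes at y ∈ {3}. (0, 3): f_x = 0, f = 0 — SINGULAR.
  x = 1: f_y(1, y) = -6*y**2 + 40*y - 65; no integer root y with |y| ≤ 4.
  x = 2: f_y(2, y) = -6*y**2 + 42*y - 68; no integer root y with |y| ≤ 4.
  x = 3: f_y(3, y) = -6*y**2 + 44*y - 69; no integer root y with |y| ≤ 4.
  x = 4: f_y(4, y) = -6*y**2 + 46*y - 68; vanishes at y ∈ {2}. (4, 2): f_x = -151 ≠ 0.
Only singular point on the grid: (0, 3).
Classify: substitute x = 0 + u, y = 3 + v and expand: f = -3*u**3 + u**2*v + u*v**2 - 2*v**3 + v**2.
No constant or linear terms (consistent with a singular point). Quadratic part: v**2. Cubic part: -3*u**3 + u**2*v + u*v**2 - 2*v**3.
The quadratic part v**2 is a perfect square, so there is a single (double) tangent line v = 0, i.e. y = 3. Restricting the cubic part to that line (v = 0) leaves -3*u**3 ≠ 0, so f is not divisible by v and the branch is v² ≈ 3*u**3 to lowest order — this is a cusp.
Classification: cusp.


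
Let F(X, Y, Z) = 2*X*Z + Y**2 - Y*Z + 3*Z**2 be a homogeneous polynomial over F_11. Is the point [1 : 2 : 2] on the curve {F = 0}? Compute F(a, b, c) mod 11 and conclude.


F(1,2,2) ≡ 5 (mod 11); P is NOT on the curve.

Evaluate F(1, 2, 2) term-by-term (mod 11).
  2*X*Z ↦ 2·1·1·2 = 4
  Y**2 ↦ 1·1·4·1 = 4
  -Y*Z ↦ -1·1·2·2 = -4
  3*Z**2 ↦ 3·1·1·4 = 12
Sum: F(1, 2, 2) = (4) + (4) + (-4) + (12) = 16.
Reducing mod 11: 16 ≡ 5 (mod 11).
Since F(a, b, c) ≡ 5 ≠ 0 (mod 11), P does NOT lie on the curve.


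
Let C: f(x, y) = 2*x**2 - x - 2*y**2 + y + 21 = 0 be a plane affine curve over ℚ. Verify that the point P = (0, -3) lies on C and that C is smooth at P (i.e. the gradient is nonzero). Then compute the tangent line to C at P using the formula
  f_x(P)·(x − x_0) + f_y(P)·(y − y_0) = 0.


Tangent line at P: -x + 13*y + 39 = 0.

Step 1: f(0, -3) = 0, so P lies on C.
Step 2: partial derivatives
  f_x(x, y) = 4*x - 1, f_y(x, y) = 1 - 4*y.
  f_x(P) = -1, f_y(P) = 13 (gradient nonzero, so P is smooth).
Step 3: tangent line at P: -1·(x − 0) + 13·(y − -3) = 0.
Expanding: -x + 13*y + 39 = 0.


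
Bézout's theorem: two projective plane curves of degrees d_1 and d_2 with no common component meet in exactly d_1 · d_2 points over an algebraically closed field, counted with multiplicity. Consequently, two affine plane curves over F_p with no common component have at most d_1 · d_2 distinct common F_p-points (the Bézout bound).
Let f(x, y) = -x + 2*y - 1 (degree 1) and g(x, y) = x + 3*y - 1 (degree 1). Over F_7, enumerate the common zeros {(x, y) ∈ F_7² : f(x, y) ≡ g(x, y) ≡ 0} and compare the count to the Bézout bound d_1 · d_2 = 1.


Common zeros: {(4, 6)}; count = 1; Bézout bound = 1.

deg(f) = 1, deg(g) = 1, so Bézout bound = 1.
Scan x ∈ F_7. For each x, list the y ∈ F_7 with f(x, y) ≡ 0 and those with g(x, y) ≡ 0 (mod 7); the common zeros in that column are the intersection.
  x = 0: f ≡ 0 at y ∈ {4}; g ≡ 0 at y ∈ {5}; common: ∅.
  x = 1: f ≡ 0 at y ∈ {1}; g ≡ 0 at y ∈ {0}; common: ∅.
  x = 2: f ≡ 0 at y ∈ {5}; g ≡ 0 at y ∈ {2}; common: ∅.
  x = 3: f ≡ 0 at y ∈ {2}; g ≡ 0 at y ∈ {4}; common: ∅.
  x = 4: f ≡ 0 at y ∈ {6}; g ≡ 0 at y ∈ {6}; common: {6}.
  x = 5: f ≡ 0 at y ∈ {3}; g ≡ 0 at y ∈ {1}; common: ∅.
  x = 6: f ≡ 0 at y ∈ {0}; g ≡ 0 at y ∈ {3}; common: ∅.
Collecting: common zeros = {(4, 6)}, so the count is 1.
Comparison with the Bézout bound: 1 ≤ 1 = deg(f)·deg(g), as expected for curves with no common component (the bound is attained).


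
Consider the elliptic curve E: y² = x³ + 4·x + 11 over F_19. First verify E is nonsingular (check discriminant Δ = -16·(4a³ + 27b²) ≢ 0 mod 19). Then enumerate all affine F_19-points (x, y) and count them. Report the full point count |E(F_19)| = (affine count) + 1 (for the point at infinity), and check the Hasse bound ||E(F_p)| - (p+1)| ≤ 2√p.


Affine points = {(0, 7), (0, 12), (1, 4), (1, 15), (5, 2), (5, 17), (6, 2), (6, 17), (8, 2), (8, 17), (9, 4), (9, 15), (10, 5), (10, 14), (12, 1), (12, 18), (15, 8), (15, 11), (18, 5), (18, 14)}; affine count = 20; |E(F_19)| = 21.

Discriminant check: Δ ∝ 4a³ + 27b² = 4·4³ + 27·11² = 4·64 + 27·121 ≡ 8 (mod 19). Nonzero ⇒ E is nonsingular.
For each x ∈ F_19, compute rhs = x³ + 4·x + 11 mod 19, then count y ∈ F_19 with y² ≡ rhs.
  x = 0: rhs = 11, matching y values: 7, 12 (2 points).
  x = 1: rhs = 16, matching y values: 4, 15 (2 points).
  x = 2: rhs = 8, matching y values: none (0 points).
  x = 3: rhs = 12, matching y values: none (0 points).
  x = 4: rhs = 15, matching y values: none (0 points).
  x = 5: rhs = 4, matching y values: 2, 17 (2 points).
  x = 6: rhs = 4, matching y values: 2, 17 (2 points).
  x = 7: rhs = 2, matching y values: none (0 points).
  x = 8: rhs = 4, matching y values: 2, 17 (2 points).
  x = 9: rhs = 16, matching y values: 4, 15 (2 points).
  x = 10: rhs = 6, matching y values: 5, 14 (2 points).
  x = 11: rhs = 18, matching y values: none (0 points).
  x = 12: rhs = 1, matching y values: 1, 18 (2 points).
  x = 13: rhs = 18, matching y values: none (0 points).
  x = 14: rhs = 18, matching y values: none (0 points).
  x = 15: rhs = 7, matching y values: 8, 11 (2 points).
  x = 16: rhs = 10, matching y values: none (0 points).
  x = 17: rhs = 14, matching y values: none (0 points).
  x = 18: rhs = 6, matching y values: 5, 14 (2 points).
Total affine count: 20.
Full point count |E(F_19)| = 20 + 1 = 21.
Hasse bound: |21 − (19+1)| = |1| = 1 ≤ 2√19 ≈ 8.7178 ✓.


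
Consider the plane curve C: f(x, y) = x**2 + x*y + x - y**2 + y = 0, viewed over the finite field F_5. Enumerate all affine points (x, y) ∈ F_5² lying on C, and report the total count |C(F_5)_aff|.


Affine F_5-points: {(0, 0), (0, 1), (3, 1), (3, 3), (4, 0)}; count = 5.

For each of the 25 pairs (x, y) ∈ F_5², evaluate f(x, y) mod 5. Record the zeros.
  x = 0: [0↦0, 1↦0, 2↦3, 3↦4, 4↦3]  zeros at y ∈ {0, 1}
  x = 1: [0↦2, 1↦3, 2↦2, 3↦4, 4↦4]  zeros at y ∈ ∅
  x = 2: [0↦1, 1↦3, 2↦3, 3↦1, 4↦2]  zeros at y ∈ ∅
  x = 3: [0↦2, 1↦0, 2↦1, 3↦0, 4↦2]  zeros at y ∈ {1, 3}
  x = 4: [0↦0, 1↦4, 2↦1, 3↦1, 4↦4]  zeros at y ∈ {0}
Collecting zeros: affine points = {(0, 0), (0, 1), (3, 1), (3, 3), (4, 0)}.
Total count |C(F_5)_aff| = 5.


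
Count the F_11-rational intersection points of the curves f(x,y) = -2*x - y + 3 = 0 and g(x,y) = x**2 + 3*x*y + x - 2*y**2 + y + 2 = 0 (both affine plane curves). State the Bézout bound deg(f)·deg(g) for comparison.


Common zeros: ∅; count = 0; Bézout bound = 2.

deg(f) = 1, deg(g) = 2, so Bézout bound = 2.
Scan x ∈ F_11. For each x, list the y ∈ F_11 with f(x, y) ≡ 0 and those with g(x, y) ≡ 0 (mod 11); the common zeros in that column are the intersection.
  x = 0: f ≡ 0 at y ∈ {3}; g ≡ 0 at y ∈ ∅; common: ∅.
  x = 1: f ≡ 0 at y ∈ {1}; g ≡ 0 at y ∈ {6, 7}; common: ∅.
  x = 2: f ≡ 0 at y ∈ {10}; g ≡ 0 at y ∈ {3, 6}; common: ∅.
  x = 3: f ≡ 0 at y ∈ {8}; g ≡ 0 at y ∈ {1, 4}; common: ∅.
  x = 4: f ≡ 0 at y ∈ {6}; g ≡ 0 at y ∈ {0, 1}; common: ∅.
  x = 5: f ≡ 0 at y ∈ {4}; g ≡ 0 at y ∈ ∅; common: ∅.
  x = 6: f ≡ 0 at y ∈ {2}; g ≡ 0 at y ∈ {0, 4}; common: ∅.
  x = 7: f ≡ 0 at y ∈ {0}; g ≡ 0 at y ∈ ∅; common: ∅.
  x = 8: f ≡ 0 at y ∈ {9}; g ≡ 0 at y ∈ ∅; common: ∅.
  x = 9: f ≡ 0 at y ∈ {7}; g ≡ 0 at y ∈ ∅; common: ∅.
  x = 10: f ≡ 0 at y ∈ {5}; g ≡ 0 at y ∈ {3, 7}; common: ∅.
Collecting: common zeros = ∅, so the count is 0.
Comparison with the Bézout bound: 0 ≤ 2 = deg(f)·deg(g), as expected for curves with no common component (the affine F_11-count falls short of the bound because intersections may lie at infinity, over extension fields, or carry multiplicity).


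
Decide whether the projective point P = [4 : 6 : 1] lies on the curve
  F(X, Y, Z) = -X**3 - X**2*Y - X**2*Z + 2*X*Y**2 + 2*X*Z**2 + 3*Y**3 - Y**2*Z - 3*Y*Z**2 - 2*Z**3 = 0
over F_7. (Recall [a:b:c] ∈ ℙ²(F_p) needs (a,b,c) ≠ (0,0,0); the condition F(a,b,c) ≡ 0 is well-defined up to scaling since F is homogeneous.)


F(4,6,1) ≡ 5 (mod 7); P is NOT on the curve.

Evaluate F(4, 6, 1) term-by-term (mod 7).
  -X**3 ↦ -1·64·1·1 = -64
  -X**2*Y ↦ -1·16·6·1 = -96
  -X**2*Z ↦ -1·16·1·1 = -16
  2*X*Y**2 ↦ 2·4·36·1 = 288
  2*X*Z**2 ↦ 2·4·1·1 = 8
  3*Y**3 ↦ 3·1·216·1 = 648
  -Y**2*Z ↦ -1·1·36·1 = -36
  -3*Y*Z**2 ↦ -3·1·6·1 = -18
  -2*Z**3 ↦ -2·1·1·1 = -2
Sum: F(4, 6, 1) = (-64) + (-96) + (-16) + (288) + (8) + (648) + (-36) + (-18) + (-2) = 712.
Reducing mod 7: 712 ≡ 5 (mod 7).
Since F(a, b, c) ≡ 5 ≠ 0 (mod 7), P does NOT lie on the curve.


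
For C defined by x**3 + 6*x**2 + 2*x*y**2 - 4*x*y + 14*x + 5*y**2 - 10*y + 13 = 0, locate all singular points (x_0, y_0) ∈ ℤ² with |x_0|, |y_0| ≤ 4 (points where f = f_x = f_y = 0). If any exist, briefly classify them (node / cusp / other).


Singular points: {(-2, 1)}; classification: cusp.

Compute partial derivatives:
  f_x = 3*x**2 + 12*x + 2*y**2 - 4*y + 14.
  f_y = 4*x*y - 4*x + 10*y - 10.
Scan x_0 ∈ {−4, ..., 4}. For each x_0, f_y(x_0, y) is a polynomial in y; find its integer roots y ∈ {−4, ..., 4}, then test f_x and f at those candidates.
  x = -4: f_y(-4, y) = 6 - 6*y; vanishes at y ∈ {1}. (-4, 1): f_x = 12 ≠ 0.
  x = -3: f_y(-3, y) = 2 - 2*y; vanishes at y ∈ {1}. (-3, 1): f_x = 3 ≠ 0.
  x = -2: f_y(-2, y) = 2*y - 2; vanishes at y ∈ {1}. (-2, 1): f_x = 0, f = 0 — SINGULAR.
  x = -1: f_y(-1, y) = 6*y - 6; vanishes at y ∈ {1}. (-1, 1): f_x = 3 ≠ 0.
  x = 0: f_y(0, y) = 10*y - 10; vanishes at y ∈ {1}. (0, 1): f_x = 12 ≠ 0.
  x = 1: f_y(1, y) = 14*y - 14; vanishes at y ∈ {1}. (1, 1): f_x = 27 ≠ 0.
  x = 2: f_y(2, y) = 18*y - 18; vanishes at y ∈ {1}. (2, 1): f_x = 48 ≠ 0.
  x = 3: f_y(3, y) = 22*y - 22; vanishes at y ∈ {1}. (3, 1): f_x = 75 ≠ 0.
  x = 4: f_y(4, y) = 26*y - 26; vanishes at y ∈ {1}. (4, 1): f_x = 108 ≠ 0.
Only singular point on the grid: (-2, 1).
Classify: substitute x = -2 + u, y = 1 + v and expand: f = u**3 + 2*u*v**2 + v**2.
No constant or linear terms (consistent with a singular point). Quadratic part: v**2. Cubic part: u**3 + 2*u*v**2.
The quadratic part v**2 is a perfect square, so there is a single (double) tangent line v = 0, i.e. y = 1. Restricting the cubic part to that line (v = 0) leaves u**3 ≠ 0, so f is not divisible by v and the branch is v² ≈ -u**3 to lowest order — this is a cusp.
Classification: cusp.


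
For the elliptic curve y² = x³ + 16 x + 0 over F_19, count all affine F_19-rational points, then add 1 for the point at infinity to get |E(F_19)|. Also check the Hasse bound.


Affine points = {(0, 0), (1, 6), (1, 13), (10, 1), (10, 18), (11, 5), (11, 14), (12, 1), (12, 18), (13, 7), (13, 12), (14, 2), (14, 17), (15, 9), (15, 10), (16, 1), (16, 18), (17, 6), (17, 13)}; affine count = 19; |E(F_19)| = 20.

Discriminant check: Δ ∝ 4a³ + 27b² = 4·16³ + 27·0² = 4·4096 + 27·0 ≡ 6 (mod 19). Nonzero ⇒ E is nonsingular.
For each x ∈ F_19, compute rhs = x³ + 16·x + 0 mod 19, then count y ∈ F_19 with y² ≡ rhs.
  x = 0: rhs = 0, matching y values: 0 (1 points).
  x = 1: rhs = 17, matching y values: 6, 13 (2 points).
  x = 2: rhs = 2, matching y values: none (0 points).
  x = 3: rhs = 18, matching y values: none (0 points).
  x = 4: rhs = 14, matching y values: none (0 points).
  x = 5: rhs = 15, matching y values: none (0 points).
  x = 6: rhs = 8, matching y values: none (0 points).
  x = 7: rhs = 18, matching y values: none (0 points).
  x = 8: rhs = 13, matching y values: none (0 points).
  x = 9: rhs = 18, matching y values: none (0 points).
  x = 10: rhs = 1, matching y values: 1, 18 (2 points).
  x = 11: rhs = 6, matching y values: 5, 14 (2 points).
  x = 12: rhs = 1, matching y values: 1, 18 (2 points).
  x = 13: rhs = 11, matching y values: 7, 12 (2 points).
  x = 14: rhs = 4, matching y values: 2, 17 (2 points).
  x = 15: rhs = 5, matching y values: 9, 10 (2 points).
  x = 16: rhs = 1, matching y values: 1, 18 (2 points).
  x = 17: rhs = 17, matching y values: 6, 13 (2 points).
  x = 18: rhs = 2, matching y values: none (0 points).
Total affine count: 19.
Full point count |E(F_19)| = 19 + 1 = 20.
Hasse bound: |20 − (19+1)| = |0| = 0 ≤ 2√19 ≈ 8.7178 ✓.


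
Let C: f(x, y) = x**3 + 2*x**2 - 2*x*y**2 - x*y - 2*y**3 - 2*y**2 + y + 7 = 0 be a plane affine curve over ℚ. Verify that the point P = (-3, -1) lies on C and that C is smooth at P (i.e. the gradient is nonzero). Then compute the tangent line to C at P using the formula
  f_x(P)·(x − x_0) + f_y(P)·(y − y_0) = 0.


Tangent line at P: 14*x - 10*y + 32 = 0.

Step 1: f(-3, -1) = 0, so P lies on C.
Step 2: partial derivatives
  f_x(x, y) = 3*x**2 + 4*x - 2*y**2 - y, f_y(x, y) = -4*x*y - x - 6*y**2 - 4*y + 1.
  f_x(P) = 14, f_y(P) = -10 (gradient nonzero, so P is smooth).
Step 3: tangent line at P: 14·(x − -3) + -10·(y − -1) = 0.
Expanding: 14*x - 10*y + 32 = 0.


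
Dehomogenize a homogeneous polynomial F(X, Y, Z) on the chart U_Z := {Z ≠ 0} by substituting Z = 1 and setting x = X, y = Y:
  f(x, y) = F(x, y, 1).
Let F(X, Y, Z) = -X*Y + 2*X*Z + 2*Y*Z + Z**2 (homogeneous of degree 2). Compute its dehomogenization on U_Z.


f(x, y) = -x*y + 2*x + 2*y + 1

On U_Z we set Z = 1. Each monomial c·X^i·Y^j·Z^k in F becomes c·x^i·y^j·1^k = c·x^i·y^j.
Substituting Z = 1: F(X, Y, 1) = -x*y + 2*x + 2*y + 1.
Note: deg(f) ≤ deg(F) = 2; strict inequality happens when F is divisible by Z (lost terms).


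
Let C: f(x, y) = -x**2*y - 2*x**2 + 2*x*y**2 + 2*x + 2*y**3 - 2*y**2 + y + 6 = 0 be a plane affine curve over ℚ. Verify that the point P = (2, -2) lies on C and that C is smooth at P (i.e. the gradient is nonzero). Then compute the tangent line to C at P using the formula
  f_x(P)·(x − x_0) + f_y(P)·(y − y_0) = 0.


Tangent line at P: 10*x + 13*y + 6 = 0.

Step 1: f(2, -2) = 0, so P lies on C.
Step 2: partial derivatives
  f_x(x, y) = -2*x*y - 4*x + 2*y**2 + 2, f_y(x, y) = -x**2 + 4*x*y + 6*y**2 - 4*y + 1.
  f_x(P) = 10, f_y(P) = 13 (gradient nonzero, so P is smooth).
Step 3: tangent line at P: 10·(x − 2) + 13·(y − -2) = 0.
Expanding: 10*x + 13*y + 6 = 0.


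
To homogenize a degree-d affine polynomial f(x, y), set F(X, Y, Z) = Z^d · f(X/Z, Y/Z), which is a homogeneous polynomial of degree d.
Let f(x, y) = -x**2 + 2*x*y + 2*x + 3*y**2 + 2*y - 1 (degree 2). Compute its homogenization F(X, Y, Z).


F(X, Y, Z) = -X**2 + 2*X*Y + 2*X*Z + 3*Y**2 + 2*Y*Z - Z**2

deg(f) = 2.
Substitute x = X/Z, y = Y/Z into f, then multiply by Z^2.
  monomial -1·x^2·y^0 ↦ -1·X^2·Y^0·Z^0.
  monomial 2·x^1·y^1 ↦ 2·X^1·Y^1·Z^0.
  monomial 2·x^1·y^0 ↦ 2·X^1·Y^0·Z^1.
  monomial 3·x^0·y^2 ↦ 3·X^0·Y^2·Z^0.
  monomial 2·x^0·y^1 ↦ 2·X^0·Y^1·Z^1.
  monomial -1·x^0·y^0 ↦ -1·X^0·Y^0·Z^2.
Collecting: F(X, Y, Z) = -X**2 + 2*X*Y + 2*X*Z + 3*Y**2 + 2*Y*Z - Z**2.
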